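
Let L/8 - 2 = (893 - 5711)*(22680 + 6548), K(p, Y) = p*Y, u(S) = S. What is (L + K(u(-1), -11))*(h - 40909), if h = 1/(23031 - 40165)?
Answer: 789647923417822035/17134 ≈ 4.6087e+13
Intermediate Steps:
K(p, Y) = Y*p
L = -1126564016 (L = 16 + 8*((893 - 5711)*(22680 + 6548)) = 16 + 8*(-4818*29228) = 16 + 8*(-140820504) = 16 - 1126564032 = -1126564016)
h = -1/17134 (h = 1/(-17134) = -1/17134 ≈ -5.8363e-5)
(L + K(u(-1), -11))*(h - 40909) = (-1126564016 - 11*(-1))*(-1/17134 - 40909) = (-1126564016 + 11)*(-700934807/17134) = -1126564005*(-700934807/17134) = 789647923417822035/17134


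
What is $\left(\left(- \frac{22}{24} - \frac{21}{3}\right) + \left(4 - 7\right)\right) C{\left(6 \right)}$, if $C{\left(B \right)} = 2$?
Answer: $- \frac{131}{6} \approx -21.833$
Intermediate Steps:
$\left(\left(- \frac{22}{24} - \frac{21}{3}\right) + \left(4 - 7\right)\right) C{\left(6 \right)} = \left(\left(- \frac{22}{24} - \frac{21}{3}\right) + \left(4 - 7\right)\right) 2 = \left(\left(\left(-22\right) \frac{1}{24} - 7\right) - 3\right) 2 = \left(\left(- \frac{11}{12} - 7\right) - 3\right) 2 = \left(- \frac{95}{12} - 3\right) 2 = \left(- \frac{131}{12}\right) 2 = - \frac{131}{6}$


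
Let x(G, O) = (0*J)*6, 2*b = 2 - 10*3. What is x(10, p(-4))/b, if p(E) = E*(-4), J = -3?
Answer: 0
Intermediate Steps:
p(E) = -4*E
b = -14 (b = (2 - 10*3)/2 = (2 - 30)/2 = (1/2)*(-28) = -14)
x(G, O) = 0 (x(G, O) = (0*(-3))*6 = 0*6 = 0)
x(10, p(-4))/b = 0/(-14) = 0*(-1/14) = 0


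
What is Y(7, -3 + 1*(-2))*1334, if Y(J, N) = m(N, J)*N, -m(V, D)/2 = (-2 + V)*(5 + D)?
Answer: -1120560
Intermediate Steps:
m(V, D) = -2*(-2 + V)*(5 + D)
Y(J, N) = N*(20 - 10*N + 4*J - 2*J*N) (Y(J, N) = (20 - 10*N + 4*J - 2*J*N)*N = N*(20 - 10*N + 4*J - 2*J*N))
Y(7, -3 + 1*(-2))*1334 = (2*(-3 + 1*(-2))*(10 - 5*(-3 + 1*(-2)) + 2*7 - 1*7*(-3 + 1*(-2))))*1334 = (2*(-3 - 2)*(10 - 5*(-3 - 2) + 14 - 1*7*(-3 - 2)))*1334 = (2*(-5)*(10 - 5*(-5) + 14 - 1*7*(-5)))*1334 = (2*(-5)*(10 + 25 + 14 + 35))*1334 = (2*(-5)*84)*1334 = -840*1334 = -1120560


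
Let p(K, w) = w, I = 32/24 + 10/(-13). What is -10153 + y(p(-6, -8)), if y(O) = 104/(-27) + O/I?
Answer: -3020797/297 ≈ -10171.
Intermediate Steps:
I = 22/39 (I = 32*(1/24) + 10*(-1/13) = 4/3 - 10/13 = 22/39 ≈ 0.56410)
y(O) = -104/27 + 39*O/22 (y(O) = 104/(-27) + O/(22/39) = 104*(-1/27) + O*(39/22) = -104/27 + 39*O/22)
-10153 + y(p(-6, -8)) = -10153 + (-104/27 + (39/22)*(-8)) = -10153 + (-104/27 - 156/11) = -10153 - 5356/297 = -3020797/297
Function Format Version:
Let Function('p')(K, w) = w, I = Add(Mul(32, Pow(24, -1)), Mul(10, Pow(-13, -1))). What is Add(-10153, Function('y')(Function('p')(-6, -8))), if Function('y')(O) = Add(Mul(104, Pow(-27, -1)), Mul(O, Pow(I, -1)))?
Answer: Rational(-3020797, 297) ≈ -10171.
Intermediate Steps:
I = Rational(22, 39) (I = Add(Mul(32, Rational(1, 24)), Mul(10, Rational(-1, 13))) = Add(Rational(4, 3), Rational(-10, 13)) = Rational(22, 39) ≈ 0.56410)
Function('y')(O) = Add(Rational(-104, 27), Mul(Rational(39, 22), O)) (Function('y')(O) = Add(Mul(104, Pow(-27, -1)), Mul(O, Pow(Rational(22, 39), -1))) = Add(Mul(104, Rational(-1, 27)), Mul(O, Rational(39, 22))) = Add(Rational(-104, 27), Mul(Rational(39, 22), O)))
Add(-10153, Function('y')(Function('p')(-6, -8))) = Add(-10153, Add(Rational(-104, 27), Mul(Rational(39, 22), -8))) = Add(-10153, Add(Rational(-104, 27), Rational(-156, 11))) = Add(-10153, Rational(-5356, 297)) = Rational(-3020797, 297)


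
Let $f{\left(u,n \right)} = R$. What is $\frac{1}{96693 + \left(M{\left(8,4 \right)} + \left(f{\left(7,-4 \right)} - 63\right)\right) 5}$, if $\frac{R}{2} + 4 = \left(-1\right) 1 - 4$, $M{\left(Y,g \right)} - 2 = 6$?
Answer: $\frac{1}{96328} \approx 1.0381 \cdot 10^{-5}$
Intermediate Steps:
$M{\left(Y,g \right)} = 8$ ($M{\left(Y,g \right)} = 2 + 6 = 8$)
$R = -18$ ($R = -8 + 2 \left(\left(-1\right) 1 - 4\right) = -8 + 2 \left(-1 - 4\right) = -8 + 2 \left(-5\right) = -8 - 10 = -18$)
$f{\left(u,n \right)} = -18$
$\frac{1}{96693 + \left(M{\left(8,4 \right)} + \left(f{\left(7,-4 \right)} - 63\right)\right) 5} = \frac{1}{96693 + \left(8 - 81\right) 5} = \frac{1}{96693 - 365} = \frac{1}{96328}$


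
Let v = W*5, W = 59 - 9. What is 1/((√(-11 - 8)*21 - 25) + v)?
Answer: 25/6556 - 7*I*√19/19668 ≈ 0.0038133 - 0.0015514*I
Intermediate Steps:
W = 50
v = 250 (v = 50*5 = 250)
1/((√(-11 - 8)*21 - 25) + v) = 1/((√(-11 - 8)*21 - 25) + 250) = 1/((√(-19)*21 - 25) + 250) = 1/(((I*√19)*21 - 25) + 250) = 1/((21*I*√19 - 25) + 250) = 1/((-25 + 21*I*√19) + 250) = 1/(225 + 21*I*√19)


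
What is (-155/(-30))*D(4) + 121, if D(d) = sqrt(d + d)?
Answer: 121 + 31*sqrt(2)/3 ≈ 135.61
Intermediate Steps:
D(d) = sqrt(2)*sqrt(d) (D(d) = sqrt(2*d) = sqrt(2)*sqrt(d))
(-155/(-30))*D(4) + 121 = (-155/(-30))*(sqrt(2)*sqrt(4)) + 121 = (-155*(-1/30))*(sqrt(2)*2) + 121 = 31*(2*sqrt(2))/6 + 121 = 31*sqrt(2)/3 + 121 = 121 + 31*sqrt(2)/3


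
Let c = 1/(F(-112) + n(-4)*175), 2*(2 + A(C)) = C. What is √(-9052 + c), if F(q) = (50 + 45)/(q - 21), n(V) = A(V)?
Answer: I*√24198036515/1635 ≈ 95.142*I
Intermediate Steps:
A(C) = -2 + C/2
n(V) = -2 + V/2
F(q) = 95/(-21 + q)
c = -7/4905 (c = 1/(95/(-21 - 112) + (-2 + (½)*(-4))*175) = 1/(95/(-133) + (-2 - 2)*175) = 1/(95*(-1/133) - 4*175) = 1/(-5/7 - 700) = 1/(-4905/7) = -7/4905 ≈ -0.0014271)
√(-9052 + c) = √(-9052 - 7/4905) = √(-44400067/4905) = I*√24198036515/1635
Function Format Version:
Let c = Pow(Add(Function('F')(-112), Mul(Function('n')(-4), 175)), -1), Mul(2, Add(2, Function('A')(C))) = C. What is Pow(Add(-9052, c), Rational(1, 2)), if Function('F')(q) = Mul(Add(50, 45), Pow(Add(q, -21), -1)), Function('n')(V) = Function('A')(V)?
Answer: Mul(Rational(1, 1635), I, Pow(24198036515, Rational(1, 2))) ≈ Mul(95.142, I)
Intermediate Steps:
Function('A')(C) = Add(-2, Mul(Rational(1, 2), C))
Function('n')(V) = Add(-2, Mul(Rational(1, 2), V))
Function('F')(q) = Mul(95, Pow(Add(-21, q), -1))
c = Rational(-7, 4905) (c = Pow(Add(Mul(95, Pow(Add(-21, -112), -1)), Mul(Add(-2, Mul(Rational(1, 2), -4)), 175)), -1) = Pow(Add(Mul(95, Pow(-133, -1)), Mul(Add(-2, -2), 175)), -1) = Pow(Add(Mul(95, Rational(-1, 133)), Mul(-4, 175)), -1) = Pow(Add(Rational(-5, 7), -700), -1) = Pow(Rational(-4905, 7), -1) = Rational(-7, 4905) ≈ -0.0014271)
Pow(Add(-9052, c), Rational(1, 2)) = Pow(Add(-9052, Rational(-7, 4905)), Rational(1, 2)) = Pow(Rational(-44400067, 4905), Rational(1, 2)) = Mul(Rational(1, 1635), I, Pow(24198036515, Rational(1, 2)))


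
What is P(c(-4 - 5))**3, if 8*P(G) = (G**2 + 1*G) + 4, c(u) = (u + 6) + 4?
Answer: 27/64 ≈ 0.42188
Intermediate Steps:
c(u) = 10 + u (c(u) = (6 + u) + 4 = 10 + u)
P(G) = 1/2 + G/8 + G**2/8 (P(G) = ((G**2 + 1*G) + 4)/8 = ((G**2 + G) + 4)/8 = ((G + G**2) + 4)/8 = (4 + G + G**2)/8 = 1/2 + G/8 + G**2/8)
P(c(-4 - 5))**3 = (1/2 + (10 + (-4 - 5))/8 + (10 + (-4 - 5))**2/8)**3 = (1/2 + (10 - 9)/8 + (10 - 9)**2/8)**3 = (1/2 + (1/8)*1 + (1/8)*1**2)**3 = (1/2 + 1/8 + (1/8)*1)**3 = (1/2 + 1/8 + 1/8)**3 = (3/4)**3 = 27/64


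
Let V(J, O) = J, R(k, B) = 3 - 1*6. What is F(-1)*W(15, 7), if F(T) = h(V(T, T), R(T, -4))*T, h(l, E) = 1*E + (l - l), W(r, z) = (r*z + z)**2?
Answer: 37632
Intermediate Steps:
R(k, B) = -3 (R(k, B) = 3 - 6 = -3)
W(r, z) = (z + r*z)**2
h(l, E) = E (h(l, E) = E + 0 = E)
F(T) = -3*T
F(-1)*W(15, 7) = (-3*(-1))*(7**2*(1 + 15)**2) = 3*(49*16**2) = 3*(49*256) = 3*12544 = 37632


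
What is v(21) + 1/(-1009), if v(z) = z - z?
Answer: -1/1009 ≈ -0.00099108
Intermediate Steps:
v(z) = 0
v(21) + 1/(-1009) = 0 + 1/(-1009) = 0 - 1/1009 = -1/1009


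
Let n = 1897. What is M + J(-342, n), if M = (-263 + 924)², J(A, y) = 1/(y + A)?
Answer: 679412156/1555 ≈ 4.3692e+5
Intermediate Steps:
J(A, y) = 1/(A + y)
M = 436921 (M = 661² = 436921)
M + J(-342, n) = 436921 + 1/(-342 + 1897) = 436921 + 1/1555 = 679412156/1555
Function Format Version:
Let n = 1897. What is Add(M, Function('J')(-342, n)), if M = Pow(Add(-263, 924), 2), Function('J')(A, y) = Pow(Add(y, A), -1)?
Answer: Rational(679412156, 1555) ≈ 4.3692e+5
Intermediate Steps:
Function('J')(A, y) = Pow(Add(A, y), -1)
M = 436921 (M = Pow(661, 2) = 436921)
Add(M, Function('J')(-342, n)) = Add(436921, Pow(Add(-342, 1897), -1)) = Add(436921, Pow(1555, -1)) = Add(436921, Rational(1, 1555)) = Rational(679412156, 1555)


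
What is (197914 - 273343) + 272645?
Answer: 197216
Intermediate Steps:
(197914 - 273343) + 272645 = -75429 + 272645 = 197216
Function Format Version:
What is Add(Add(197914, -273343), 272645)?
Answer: 197216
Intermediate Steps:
Add(Add(197914, -273343), 272645) = Add(-75429, 272645) = 197216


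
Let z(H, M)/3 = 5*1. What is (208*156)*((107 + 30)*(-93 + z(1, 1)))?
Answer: -346739328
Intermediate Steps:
z(H, M) = 15 (z(H, M) = 3*(5*1) = 3*5 = 15)
(208*156)*((107 + 30)*(-93 + z(1, 1))) = (208*156)*((107 + 30)*(-93 + 15)) = 32448*(137*(-78)) = 32448*(-10686) = -346739328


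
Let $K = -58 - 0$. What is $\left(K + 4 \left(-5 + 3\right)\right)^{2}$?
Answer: $4356$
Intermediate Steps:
$K = -58$ ($K = -58 + \left(-39 + 39\right) = -58 + 0 = -58$)
$\left(K + 4 \left(-5 + 3\right)\right)^{2} = \left(-58 + 4 \left(-5 + 3\right)\right)^{2} = \left(-58 + 4 \left(-2\right)\right)^{2} = \left(-58 - 8\right)^{2} = \left(-66\right)^{2} = 4356$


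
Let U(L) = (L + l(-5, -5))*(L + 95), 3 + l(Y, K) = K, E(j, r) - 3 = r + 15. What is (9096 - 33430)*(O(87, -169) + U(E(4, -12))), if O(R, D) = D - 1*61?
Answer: 10512288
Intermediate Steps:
E(j, r) = 18 + r (E(j, r) = 3 + (r + 15) = 3 + (15 + r) = 18 + r)
l(Y, K) = -3 + K
O(R, D) = -61 + D (O(R, D) = D - 61 = -61 + D)
U(L) = (-8 + L)*(95 + L) (U(L) = (L + (-3 - 5))*(L + 95) = (L - 8)*(95 + L) = (-8 + L)*(95 + L))
(9096 - 33430)*(O(87, -169) + U(E(4, -12))) = (9096 - 33430)*((-61 - 169) + (-760 + (18 - 12)² + 87*(18 - 12))) = -24334*(-230 + (-760 + 6² + 87*6)) = -24334*(-230 + (-760 + 36 + 522)) = -24334*(-230 - 202) = -24334*(-432) = 10512288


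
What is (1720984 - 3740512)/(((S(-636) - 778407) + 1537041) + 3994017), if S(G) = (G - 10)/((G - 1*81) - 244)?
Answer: -1940766408/4567298257 ≈ -0.42493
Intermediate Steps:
S(G) = (-10 + G)/(-325 + G) (S(G) = (-10 + G)/((G - 81) - 244) = (-10 + G)/((-81 + G) - 244) = (-10 + G)/(-325 + G))
(1720984 - 3740512)/(((S(-636) - 778407) + 1537041) + 3994017) = (1720984 - 3740512)/((((-10 - 636)/(-325 - 636) - 778407) + 1537041) + 3994017) = -2019528/(((-646/(-961) - 778407) + 1537041) + 3994017) = -2019528/(((-1/961*(-646) - 778407) + 1537041) + 3994017) = -2019528/(((646/961 - 778407) + 1537041) + 3994017) = -2019528/((-748048481/961 + 1537041) + 3994017) = -2019528/(729047920/961 + 3994017) = -2019528/4567298257/961 = -2019528*961/4567298257 = -1940766408/4567298257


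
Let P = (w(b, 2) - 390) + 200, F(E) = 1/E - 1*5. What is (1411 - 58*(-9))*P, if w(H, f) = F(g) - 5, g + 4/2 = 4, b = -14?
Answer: -771267/2 ≈ -3.8563e+5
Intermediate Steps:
g = 2 (g = -2 + 4 = 2)
F(E) = -5 + 1/E (F(E) = 1/E - 5 = -5 + 1/E)
w(H, f) = -19/2 (w(H, f) = (-5 + 1/2) - 5 = -9/2 - 5 = -19/2)
P = -399/2 (P = (-19/2 - 390) + 200 = -799/2 + 200 = -399/2 ≈ -199.50)
(1411 - 58*(-9))*P = (1411 - 58*(-9))*(-399/2) = (1411 + 522)*(-399/2) = 1933*(-399/2) = -771267/2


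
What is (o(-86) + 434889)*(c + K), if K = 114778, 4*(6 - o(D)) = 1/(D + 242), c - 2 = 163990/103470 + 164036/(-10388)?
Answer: 209222253597562647475/4191900804 ≈ 4.9911e+10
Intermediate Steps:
c = -327989602/26871159 (c = 2 + (163990/103470 + 164036/(-10388)) = 2 + (163990*(1/103470) + 164036*(-1/10388)) = 2 + (16399/10347 - 41009/2597) = 2 - 381731920/26871159 = -327989602/26871159 ≈ -12.206)
o(D) = 6 - 1/(4*(242 + D)) (o(D) = 6 - 1/(4*(D + 242)) = 6 - 1/(4*(242 + D)))
(o(-86) + 434889)*(c + K) = ((5807 + 24*(-86))/(4*(242 - 86)) + 434889)*(-327989602/26871159 + 114778) = ((¼)*(5807 - 2064)/156 + 434889)*(3083889898100/26871159) = ((¼)*(1/156)*3743 + 434889)*(3083889898100/26871159) = (3743/624 + 434889)*(3083889898100/26871159) = (271374479/624)*(3083889898100/26871159) = 209222253597562647475/4191900804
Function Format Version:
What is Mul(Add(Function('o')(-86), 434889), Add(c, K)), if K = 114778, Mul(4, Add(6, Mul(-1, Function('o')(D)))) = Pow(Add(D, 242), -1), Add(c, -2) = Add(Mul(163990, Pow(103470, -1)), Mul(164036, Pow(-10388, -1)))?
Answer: Rational(209222253597562647475, 4191900804) ≈ 4.9911e+10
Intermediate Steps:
c = Rational(-327989602, 26871159) (c = Add(2, Add(Mul(163990, Pow(103470, -1)), Mul(164036, Pow(-10388, -1)))) = Add(2, Add(Mul(163990, Rational(1, 103470)), Mul(164036, Rational(-1, 10388)))) = Add(2, Add(Rational(16399, 10347), Rational(-41009, 2597))) = Add(2, Rational(-381731920, 26871159)) = Rational(-327989602, 26871159) ≈ -12.206)
Function('o')(D) = Add(6, Mul(Rational(-1, 4), Pow(Add(242, D), -1))) (Function('o')(D) = Add(6, Mul(Rational(-1, 4), Pow(Add(D, 242), -1))) = Add(6, Mul(Rational(-1, 4), Pow(Add(242, D), -1))))
Mul(Add(Function('o')(-86), 434889), Add(c, K)) = Mul(Add(Mul(Rational(1, 4), Pow(Add(242, -86), -1), Add(5807, Mul(24, -86))), 434889), Add(Rational(-327989602, 26871159), 114778)) = Mul(Add(Mul(Rational(1, 4), Pow(156, -1), Add(5807, -2064)), 434889), Rational(3083889898100, 26871159)) = Mul(Add(Mul(Rational(1, 4), Rational(1, 156), 3743), 434889), Rational(3083889898100, 26871159)) = Mul(Add(Rational(3743, 624), 434889), Rational(3083889898100, 26871159)) = Mul(Rational(271374479, 624), Rational(3083889898100, 26871159)) = Rational(209222253597562647475, 4191900804)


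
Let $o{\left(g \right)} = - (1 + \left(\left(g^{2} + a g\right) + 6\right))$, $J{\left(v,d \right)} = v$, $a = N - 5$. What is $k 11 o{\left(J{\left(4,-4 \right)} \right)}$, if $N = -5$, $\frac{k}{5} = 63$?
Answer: $58905$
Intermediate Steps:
$k = 315$ ($k = 5 \cdot 63 = 315$)
$a = -10$ ($a = -5 - 5 = -10$)
$o{\left(g \right)} = -7 - g^{2} + 10 g$ ($o{\left(g \right)} = - (1 + \left(\left(g^{2} - 10 g\right) + 6\right)) = - (1 + \left(6 + g^{2} - 10 g\right)) = - (7 + g^{2} - 10 g) = -7 - g^{2} + 10 g$)
$k 11 o{\left(J{\left(4,-4 \right)} \right)} = 315 \cdot 11 \left(-7 - 4^{2} + 10 \cdot 4\right) = 3465 \left(-7 - 16 + 40\right) = 3465 \cdot 17 = 58905$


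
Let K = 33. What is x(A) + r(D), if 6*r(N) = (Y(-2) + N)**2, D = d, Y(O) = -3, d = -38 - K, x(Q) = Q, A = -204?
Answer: 2126/3 ≈ 708.67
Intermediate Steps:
d = -71 (d = -38 - 1*33 = -38 - 33 = -71)
D = -71
r(N) = (-3 + N)**2/6
x(A) + r(D) = -204 + (-3 - 71)**2/6 = -204 + (1/6)*(-74)**2 = -204 + (1/6)*5476 = -204 + 2738/3 = 2126/3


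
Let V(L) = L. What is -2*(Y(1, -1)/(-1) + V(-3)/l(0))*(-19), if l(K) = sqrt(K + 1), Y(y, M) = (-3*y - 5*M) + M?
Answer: -152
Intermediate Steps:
Y(y, M) = -4*M - 3*y (Y(y, M) = (-5*M - 3*y) + M = -4*M - 3*y)
l(K) = sqrt(1 + K)
-2*(Y(1, -1)/(-1) + V(-3)/l(0))*(-19) = -2*((-4*(-1) - 3*1)/(-1) - 3/sqrt(1 + 0))*(-19) = -2*((4 - 3)*(-1) - 3/(sqrt(1)))*(-19) = -2*(1*(-1) - 3/1)*(-19) = -2*(-1 - 3*1)*(-19) = -2*(-1 - 3)*(-19) = -2*(-4)*(-19) = 8*(-19) = -152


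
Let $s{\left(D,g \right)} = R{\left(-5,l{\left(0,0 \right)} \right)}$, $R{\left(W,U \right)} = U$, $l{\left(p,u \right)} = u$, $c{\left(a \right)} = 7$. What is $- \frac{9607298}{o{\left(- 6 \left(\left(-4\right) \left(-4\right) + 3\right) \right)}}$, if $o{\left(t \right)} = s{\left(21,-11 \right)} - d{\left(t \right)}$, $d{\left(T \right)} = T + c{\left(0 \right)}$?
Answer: $- \frac{9607298}{107} \approx -89788.0$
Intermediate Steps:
$d{\left(T \right)} = 7 + T$ ($d{\left(T \right)} = T + 7 = 7 + T$)
$s{\left(D,g \right)} = 0$
$o{\left(t \right)} = -7 - t$ ($o{\left(t \right)} = 0 - \left(7 + t\right) = -7 - t$)
$- \frac{9607298}{o{\left(- 6 \left(\left(-4\right) \left(-4\right) + 3\right) \right)}} = - \frac{9607298}{-7 - - 6 \left(\left(-4\right) \left(-4\right) + 3\right)} = - \frac{9607298}{-7 - - 6 \left(16 + 3\right)} = - \frac{9607298}{-7 - \left(-6\right) 19} = - \frac{9607298}{-7 - -114} = - \frac{9607298}{-7 + 114} = - \frac{9607298}{107}$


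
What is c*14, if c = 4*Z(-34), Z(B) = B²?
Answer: 64736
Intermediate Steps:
c = 4624 (c = 4*(-34)² = 4*1156 = 4624)
c*14 = 4624*14 = 64736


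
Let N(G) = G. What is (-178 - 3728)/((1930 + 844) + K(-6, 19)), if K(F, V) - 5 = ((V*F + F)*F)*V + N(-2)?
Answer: -558/2351 ≈ -0.23735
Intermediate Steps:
K(F, V) = 3 + F*V*(F + F*V) (K(F, V) = 5 + (((V*F + F)*F)*V - 2) = 5 + (((F*V + F)*F)*V - 2) = 5 + (((F + F*V)*F)*V - 2) = 5 + ((F*(F + F*V))*V - 2) = 5 + (F*V*(F + F*V) - 2) = 5 + (-2 + F*V*(F + F*V)) = 3 + F*V*(F + F*V))
(-178 - 3728)/((1930 + 844) + K(-6, 19)) = (-178 - 3728)/((1930 + 844) + (3 + 19*(-6)² + (-6)²*19²)) = -3906/(2774 + (3 + 19*36 + 36*361)) = -3906/(2774 + (3 + 684 + 12996)) = -3906/(2774 + 13683) = -3906/16457 = -3906*1/16457 = -558/2351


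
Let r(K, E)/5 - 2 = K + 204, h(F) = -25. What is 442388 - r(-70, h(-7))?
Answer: 441708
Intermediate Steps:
r(K, E) = 1030 + 5*K (r(K, E) = 10 + 5*(K + 204) = 10 + 5*(204 + K) = 10 + (1020 + 5*K) = 1030 + 5*K)
442388 - r(-70, h(-7)) = 442388 - (1030 + 5*(-70)) = 442388 - (1030 - 350) = 442388 - 1*680 = 442388 - 680 = 441708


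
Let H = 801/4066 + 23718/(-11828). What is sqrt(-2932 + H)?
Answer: I*sqrt(106025207402597347)/6011581 ≈ 54.165*I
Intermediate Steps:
H = -10870395/6011581 (H = 801*(1/4066) + 23718*(-1/11828) = 801/4066 - 11859/5914 = -10870395/6011581 ≈ -1.8082)
sqrt(-2932 + H) = sqrt(-2932 - 10870395/6011581) = sqrt(-17636825887/6011581) = I*sqrt(106025207402597347)/6011581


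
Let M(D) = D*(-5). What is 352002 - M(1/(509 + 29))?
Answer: 189377081/538 ≈ 3.5200e+5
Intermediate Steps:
M(D) = -5*D
352002 - M(1/(509 + 29)) = 352002 - (-5)/(509 + 29) = 352002 - (-5)/538 = 352002 - 1*(-5/538) = 352002 + 5/538 = 189377081/538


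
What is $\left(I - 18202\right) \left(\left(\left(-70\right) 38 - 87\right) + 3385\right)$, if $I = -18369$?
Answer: $-23332298$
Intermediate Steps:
$\left(I - 18202\right) \left(\left(\left(-70\right) 38 - 87\right) + 3385\right) = \left(-18369 - 18202\right) \left(\left(\left(-70\right) 38 - 87\right) + 3385\right) = - 36571 \left(\left(-2660 - 87\right) + 3385\right) = - 36571 \left(-2747 + 3385\right) = \left(-36571\right) 638 = -23332298$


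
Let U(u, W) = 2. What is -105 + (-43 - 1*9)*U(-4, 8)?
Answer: -209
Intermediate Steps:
-105 + (-43 - 1*9)*U(-4, 8) = -105 + (-43 - 1*9)*2 = -105 + (-43 - 9)*2 = -105 - 52*2 = -105 - 104 = -209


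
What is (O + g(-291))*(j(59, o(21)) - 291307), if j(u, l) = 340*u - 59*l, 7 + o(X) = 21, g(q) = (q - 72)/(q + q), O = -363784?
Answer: 19201273100175/194 ≈ 9.8976e+10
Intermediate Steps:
g(q) = (-72 + q)/(2*q) (g(q) = (-72 + q)/((2*q)) = (-72 + q)*(1/(2*q)) = (-72 + q)/(2*q))
o(X) = 14 (o(X) = -7 + 21 = 14)
j(u, l) = -59*l + 340*u
(O + g(-291))*(j(59, o(21)) - 291307) = (-363784 + (½)*(-72 - 291)/(-291))*((-59*14 + 340*59) - 291307) = (-363784 + (½)*(-1/291)*(-363))*((-826 + 20060) - 291307) = (-363784 + 121/194)*(19234 - 291307) = -70573975/194*(-272073) = 19201273100175/194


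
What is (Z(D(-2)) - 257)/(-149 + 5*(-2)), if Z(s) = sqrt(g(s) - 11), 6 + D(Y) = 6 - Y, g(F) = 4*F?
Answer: 257/159 - I*sqrt(3)/159 ≈ 1.6164 - 0.010893*I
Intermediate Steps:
D(Y) = -Y (D(Y) = -6 + (6 - Y) = -Y)
Z(s) = sqrt(-11 + 4*s) (Z(s) = sqrt(4*s - 11) = sqrt(-11 + 4*s))
(Z(D(-2)) - 257)/(-149 + 5*(-2)) = (sqrt(-11 + 4*(-1*(-2))) - 257)/(-149 + 5*(-2)) = (sqrt(-11 + 4*2) - 257)/(-149 - 10) = (sqrt(-11 + 8) - 257)/(-159) = (sqrt(-3) - 257)*(-1/159) = (I*sqrt(3) - 257)*(-1/159) = (-257 + I*sqrt(3))*(-1/159) = 257/159 - I*sqrt(3)/159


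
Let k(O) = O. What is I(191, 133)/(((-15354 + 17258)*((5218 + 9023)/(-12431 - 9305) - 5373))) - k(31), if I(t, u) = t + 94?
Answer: -287254742009/9266273674 ≈ -31.000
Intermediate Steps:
I(t, u) = 94 + t
I(191, 133)/(((-15354 + 17258)*((5218 + 9023)/(-12431 - 9305) - 5373))) - k(31) = (94 + 191)/(((-15354 + 17258)*((5218 + 9023)/(-12431 - 9305) - 5373))) - 1*31 = 285/((1904*(14241/(-21736) - 5373))) - 31 = 285/((1904*(14241*(-1/21736) - 5373))) - 31 = 285/((1904*(-14241/21736 - 5373))) - 31 = 285/((1904*(-116801769/21736))) - 31 = 285/(-27798821022/2717) - 31 = 285*(-2717/27798821022) - 31 = -258115/9266273674 - 31 = -287254742009/9266273674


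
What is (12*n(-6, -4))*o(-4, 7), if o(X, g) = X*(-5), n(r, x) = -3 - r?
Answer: 720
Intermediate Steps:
o(X, g) = -5*X
(12*n(-6, -4))*o(-4, 7) = (12*(-3 - 1*(-6)))*(-5*(-4)) = (12*(-3 + 6))*20 = (12*3)*20 = 36*20 = 720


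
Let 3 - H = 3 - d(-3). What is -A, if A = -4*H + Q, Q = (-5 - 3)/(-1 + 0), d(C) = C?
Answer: -20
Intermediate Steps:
Q = 8 (Q = -8/(-1) = -8*(-1) = 8)
H = -3 (H = 3 - (3 - 1*(-3)) = 3 - (3 + 3) = 3 - 1*6 = 3 - 6 = -3)
A = 20 (A = -4*(-3) + 8 = 12 + 8 = 20)
-A = -1*20 = -20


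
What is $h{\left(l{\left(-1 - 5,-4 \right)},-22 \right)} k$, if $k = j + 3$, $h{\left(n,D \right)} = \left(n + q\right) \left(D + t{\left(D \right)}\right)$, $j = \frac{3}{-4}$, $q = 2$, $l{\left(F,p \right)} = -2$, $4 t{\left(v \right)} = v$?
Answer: $0$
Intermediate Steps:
$t{\left(v \right)} = \frac{v}{4}$
$j = - \frac{3}{4}$ ($j = 3 \left(- \frac{1}{4}\right) = - \frac{3}{4} \approx -0.75$)
$h{\left(n,D \right)} = \frac{5 D \left(2 + n\right)}{4}$ ($h{\left(n,D \right)} = \left(n + 2\right) \left(D + \frac{D}{4}\right) = \left(2 + n\right) \frac{5 D}{4} = \frac{5 D \left(2 + n\right)}{4}$)
$k = \frac{9}{4}$ ($k = - \frac{3}{4} + 3 = \frac{9}{4} \approx 2.25$)
$h{\left(l{\left(-1 - 5,-4 \right)},-22 \right)} k = \frac{5}{4} \left(-22\right) \left(2 - 2\right) \frac{9}{4} = \frac{5}{4} \left(-22\right) 0 \cdot \frac{9}{4} = 0 \cdot \frac{9}{4} = 0$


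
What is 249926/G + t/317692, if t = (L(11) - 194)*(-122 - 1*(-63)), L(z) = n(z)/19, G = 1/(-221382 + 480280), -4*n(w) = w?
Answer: 1562284071897978961/24144592 ≈ 6.4705e+10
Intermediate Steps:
n(w) = -w/4
G = 1/258898 ≈ 3.8625e-6
L(z) = -z/76 (L(z) = -z/4/19 = -z/4*(1/19) = -z/76)
t = 870545/76 (t = (-1/76*11 - 194)*(-122 - 1*(-63)) = (-11/76 - 194)*(-122 + 63) = -14755/76*(-59) = 870545/76 ≈ 11455.)
249926/G + t/317692 = 249926/(1/258898) + (870545/76)/317692 = 249926*258898 + (870545/76)*(1/317692) = 64705341548 + 870545/24144592 = 1562284071897978961/24144592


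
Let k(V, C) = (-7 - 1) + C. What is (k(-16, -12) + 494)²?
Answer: 224676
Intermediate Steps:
k(V, C) = -8 + C
(k(-16, -12) + 494)² = ((-8 - 12) + 494)² = (-20 + 494)² = 474² = 224676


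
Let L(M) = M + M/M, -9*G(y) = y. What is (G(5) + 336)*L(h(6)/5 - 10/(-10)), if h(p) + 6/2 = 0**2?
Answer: 21133/45 ≈ 469.62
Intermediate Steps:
G(y) = -y/9
h(p) = -3 (h(p) = -3 + 0**2 = -3 + 0 = -3)
L(M) = 1 + M (L(M) = M + 1 = 1 + M)
(G(5) + 336)*L(h(6)/5 - 10/(-10)) = (-1/9*5 + 336)*(1 + (-3/5 - 10/(-10))) = (-5/9 + 336)*(1 + (-3*1/5 - 10*(-1/10))) = 3019*(1 + (-3/5 + 1))/9 = 3019*(1 + 2/5)/9 = (3019/9)*(7/5) = 21133/45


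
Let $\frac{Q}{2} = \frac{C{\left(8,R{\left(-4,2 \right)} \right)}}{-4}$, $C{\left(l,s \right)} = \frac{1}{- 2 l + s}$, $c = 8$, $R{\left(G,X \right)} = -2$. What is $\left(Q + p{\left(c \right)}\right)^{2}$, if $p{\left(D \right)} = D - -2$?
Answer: $\frac{130321}{1296} \approx 100.56$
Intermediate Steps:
$p{\left(D \right)} = 2 + D$ ($p{\left(D \right)} = D + 2 = 2 + D$)
$C{\left(l,s \right)} = \frac{1}{s - 2 l}$
$Q = \frac{1}{36}$ ($Q = 2 \frac{1}{\left(-2 - 16\right) \left(-4\right)} = 2 \frac{1}{-2 - 16} \left(- \frac{1}{4}\right) = 2 \frac{1}{-18} \left(- \frac{1}{4}\right) = 2 \left(\left(- \frac{1}{18}\right) \left(- \frac{1}{4}\right)\right) = 2 \cdot \frac{1}{72} = \frac{1}{36} \approx 0.027778$)
$\left(Q + p{\left(c \right)}\right)^{2} = \left(\frac{1}{36} + \left(2 + 8\right)\right)^{2} = \left(\frac{1}{36} + 10\right)^{2} = \left(\frac{361}{36}\right)^{2} = \frac{130321}{1296}$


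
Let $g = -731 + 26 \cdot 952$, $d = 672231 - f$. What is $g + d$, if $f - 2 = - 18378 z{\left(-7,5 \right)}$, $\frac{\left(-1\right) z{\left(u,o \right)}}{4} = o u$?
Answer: $3269170$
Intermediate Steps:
$z{\left(u,o \right)} = - 4 o u$
$f = -2572918$ ($f = 2 - 18378 \left(\left(-4\right) 5 \left(-7\right)\right) = 2 - 2572920 = -2572918$)
$d = 3245149$ ($d = 672231 - -2572918 = 672231 + 2572918 = 3245149$)
$g = 24021$ ($g = -731 + 24752 = 24021$)
$g + d = 24021 + 3245149 = 3269170$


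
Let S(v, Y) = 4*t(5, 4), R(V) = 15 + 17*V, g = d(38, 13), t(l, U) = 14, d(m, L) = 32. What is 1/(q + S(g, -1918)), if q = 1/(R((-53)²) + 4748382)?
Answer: 4796150/268584401 ≈ 0.017857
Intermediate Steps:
g = 32
S(v, Y) = 56 (S(v, Y) = 4*14 = 56)
q = 1/4796150 (q = 1/((15 + 17*(-53)²) + 4748382) = 1/((15 + 17*2809) + 4748382) = 1/((15 + 47753) + 4748382) = 1/(47768 + 4748382) = 1/4796150 ≈ 2.0850e-7)
1/(q + S(g, -1918)) = 1/(1/4796150 + 56) = 1/(268584401/4796150) = 4796150/268584401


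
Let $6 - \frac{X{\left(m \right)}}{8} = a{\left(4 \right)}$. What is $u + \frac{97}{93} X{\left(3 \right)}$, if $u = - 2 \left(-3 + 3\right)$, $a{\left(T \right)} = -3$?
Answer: $\frac{2328}{31} \approx 75.097$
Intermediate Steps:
$X{\left(m \right)} = 72$ ($X{\left(m \right)} = 48 - -24 = 48 + 24 = 72$)
$u = 0$ ($u = \left(-2\right) 0 = 0$)
$u + \frac{97}{93} X{\left(3 \right)} = 0 + \frac{97}{93} \cdot 72 = 0 + \frac{2328}{31} = \frac{2328}{31}$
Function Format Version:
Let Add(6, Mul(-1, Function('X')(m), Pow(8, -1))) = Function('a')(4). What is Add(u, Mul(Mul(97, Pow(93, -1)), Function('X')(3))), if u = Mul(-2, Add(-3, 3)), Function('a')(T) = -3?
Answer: Rational(2328, 31) ≈ 75.097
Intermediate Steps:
Function('X')(m) = 72 (Function('X')(m) = Add(48, Mul(-8, -3)) = Add(48, 24) = 72)
u = 0 (u = Mul(-2, 0) = 0)
Add(u, Mul(Mul(97, Pow(93, -1)), Function('X')(3))) = Add(0, Mul(Mul(97, Pow(93, -1)), 72)) = Add(0, Mul(Mul(97, Rational(1, 93)), 72)) = Add(0, Mul(Rational(97, 93), 72)) = Add(0, Rational(2328, 31)) = Rational(2328, 31)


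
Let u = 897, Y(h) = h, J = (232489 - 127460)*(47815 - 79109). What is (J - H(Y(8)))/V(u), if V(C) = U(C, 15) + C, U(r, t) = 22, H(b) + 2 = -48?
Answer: -3286777476/919 ≈ -3.5765e+6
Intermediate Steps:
J = -3286777526 (J = 105029*(-31294) = -3286777526)
H(b) = -50 (H(b) = -2 - 48 = -50)
V(C) = 22 + C
(J - H(Y(8)))/V(u) = (-3286777526 - 1*(-50))/(22 + 897) = (-3286777526 + 50)/919 = -3286777476*1/919 = -3286777476/919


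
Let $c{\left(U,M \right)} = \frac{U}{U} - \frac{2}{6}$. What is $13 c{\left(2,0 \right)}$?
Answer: $\frac{26}{3} \approx 8.6667$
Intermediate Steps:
$c{\left(U,M \right)} = \frac{2}{3}$ ($c{\left(U,M \right)} = 1 - \frac{1}{3} = \frac{2}{3}$)
$13 c{\left(2,0 \right)} = 13 \cdot \frac{2}{3} = \frac{26}{3}$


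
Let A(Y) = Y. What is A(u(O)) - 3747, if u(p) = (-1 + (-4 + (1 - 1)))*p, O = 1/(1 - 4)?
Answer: -11236/3 ≈ -3745.3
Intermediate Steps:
O = -⅓ (O = 1/(-3) = -⅓ ≈ -0.33333)
u(p) = -5*p (u(p) = (-1 + (-4 + 0))*p = (-1 - 4)*p = -5*p)
A(u(O)) - 3747 = -5*(-⅓) - 3747 = 5/3 - 3747 = -11236/3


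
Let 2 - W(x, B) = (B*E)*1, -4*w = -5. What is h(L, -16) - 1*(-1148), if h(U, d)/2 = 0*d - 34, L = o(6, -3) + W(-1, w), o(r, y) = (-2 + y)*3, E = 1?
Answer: 1080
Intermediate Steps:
w = 5/4 (w = -1/4*(-5) = 5/4 ≈ 1.2500)
o(r, y) = -6 + 3*y
W(x, B) = 2 - B (W(x, B) = 2 - B*1 = 2 - B)
L = -57/4 (L = (-6 + 3*(-3)) + (2 - 1*5/4) = (-6 - 9) + (2 - 5/4) = -15 + 3/4 = -57/4 ≈ -14.250)
h(U, d) = -68 (h(U, d) = 2*(0*d - 34) = 2*(0 - 34) = 2*(-34) = -68)
h(L, -16) - 1*(-1148) = -68 - 1*(-1148) = -68 + 1148 = 1080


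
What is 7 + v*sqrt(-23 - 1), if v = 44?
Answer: 7 + 88*I*sqrt(6) ≈ 7.0 + 215.56*I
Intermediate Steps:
7 + v*sqrt(-23 - 1) = 7 + 44*sqrt(-23 - 1) = 7 + 44*sqrt(-24) = 7 + 44*(2*I*sqrt(6)) = 7 + 88*I*sqrt(6)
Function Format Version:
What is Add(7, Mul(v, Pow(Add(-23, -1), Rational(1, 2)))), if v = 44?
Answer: Add(7, Mul(88, I, Pow(6, Rational(1, 2)))) ≈ Add(7.0000, Mul(215.56, I))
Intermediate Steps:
Add(7, Mul(v, Pow(Add(-23, -1), Rational(1, 2)))) = Add(7, Mul(44, Pow(Add(-23, -1), Rational(1, 2)))) = Add(7, Mul(44, Pow(-24, Rational(1, 2)))) = Add(7, Mul(44, Mul(2, I, Pow(6, Rational(1, 2))))) = Add(7, Mul(88, I, Pow(6, Rational(1, 2))))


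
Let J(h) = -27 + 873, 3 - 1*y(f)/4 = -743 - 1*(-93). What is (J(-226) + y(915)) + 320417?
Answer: 323875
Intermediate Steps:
y(f) = 2612 (y(f) = 12 - 4*(-743 - 1*(-93)) = 12 - 4*(-743 + 93) = 12 - 4*(-650) = 12 + 2600 = 2612)
J(h) = 846
(J(-226) + y(915)) + 320417 = (846 + 2612) + 320417 = 3458 + 320417 = 323875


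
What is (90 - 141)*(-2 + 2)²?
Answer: 0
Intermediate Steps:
(90 - 141)*(-2 + 2)² = -51*0² = -51*0 = 0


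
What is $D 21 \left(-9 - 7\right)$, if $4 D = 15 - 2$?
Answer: $-1092$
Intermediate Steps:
$D = \frac{13}{4}$ ($D = \frac{15 - 2}{4} = \frac{1}{4} \cdot 13 = \frac{13}{4} \approx 3.25$)
$D 21 \left(-9 - 7\right) = \frac{13}{4} \cdot 21 \left(-9 - 7\right) = \frac{273 \left(-9 - 7\right)}{4} = \frac{273}{4} \left(-16\right) = -1092$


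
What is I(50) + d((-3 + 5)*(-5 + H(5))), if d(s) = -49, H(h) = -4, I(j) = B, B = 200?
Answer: 151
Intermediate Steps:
I(j) = 200
I(50) + d((-3 + 5)*(-5 + H(5))) = 200 - 49 = 151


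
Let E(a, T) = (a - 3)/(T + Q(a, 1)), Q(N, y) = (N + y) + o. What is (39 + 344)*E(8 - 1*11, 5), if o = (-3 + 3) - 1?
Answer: -1149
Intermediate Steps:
o = -1 (o = 0 - 1 = -1)
Q(N, y) = -1 + N + y (Q(N, y) = (N + y) - 1 = -1 + N + y)
E(a, T) = (-3 + a)/(T + a) (E(a, T) = (a - 3)/(T + (-1 + a + 1)) = (-3 + a)/(T + a))
(39 + 344)*E(8 - 1*11, 5) = (39 + 344)*((-3 + (8 - 1*11))/(5 + (8 - 1*11))) = 383*((-3 + (8 - 11))/(5 + (8 - 11))) = 383*((-3 - 3)/(5 - 3)) = 383*(-6/2) = 383*((½)*(-6)) = 383*(-3) = -1149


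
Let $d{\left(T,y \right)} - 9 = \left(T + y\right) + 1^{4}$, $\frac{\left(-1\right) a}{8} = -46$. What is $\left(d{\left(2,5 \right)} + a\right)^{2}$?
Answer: $148225$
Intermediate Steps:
$a = 368$ ($a = \left(-8\right) \left(-46\right) = 368$)
$d{\left(T,y \right)} = 10 + T + y$ ($d{\left(T,y \right)} = 9 + \left(\left(T + y\right) + 1^{4}\right) = 9 + \left(\left(T + y\right) + 1\right) = 9 + \left(1 + T + y\right) = 10 + T + y$)
$\left(d{\left(2,5 \right)} + a\right)^{2} = \left(\left(10 + 2 + 5\right) + 368\right)^{2} = \left(17 + 368\right)^{2} = 385^{2} = 148225$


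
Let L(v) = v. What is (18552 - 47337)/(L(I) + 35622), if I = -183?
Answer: -9595/11813 ≈ -0.81224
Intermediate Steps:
(18552 - 47337)/(L(I) + 35622) = (18552 - 47337)/(-183 + 35622) = -28785/35439 = -28785*1/35439 = -9595/11813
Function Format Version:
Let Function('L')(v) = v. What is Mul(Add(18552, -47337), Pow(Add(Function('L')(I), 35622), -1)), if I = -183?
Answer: Rational(-9595, 11813) ≈ -0.81224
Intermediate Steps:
Mul(Add(18552, -47337), Pow(Add(Function('L')(I), 35622), -1)) = Mul(Add(18552, -47337), Pow(Add(-183, 35622), -1)) = Mul(-28785, Pow(35439, -1)) = Mul(-28785, Rational(1, 35439)) = Rational(-9595, 11813)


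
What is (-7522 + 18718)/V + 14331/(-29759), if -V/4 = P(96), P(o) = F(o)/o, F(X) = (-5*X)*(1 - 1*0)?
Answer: 83223786/148795 ≈ 559.32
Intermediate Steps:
F(X) = -5*X (F(X) = (-5*X)*(1 + 0) = -5*X*1 = -5*X)
P(o) = -5 (P(o) = (-5*o)/o = -5)
V = 20 (V = -4*(-5) = 20)
(-7522 + 18718)/V + 14331/(-29759) = (-7522 + 18718)/20 + 14331/(-29759) = 11196*(1/20) + 14331*(-1/29759) = 2799/5 - 14331/29759 = 83223786/148795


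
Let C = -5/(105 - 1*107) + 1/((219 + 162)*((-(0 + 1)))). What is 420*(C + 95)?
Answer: 5200510/127 ≈ 40949.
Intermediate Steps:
C = 1903/762 (C = -5/(105 - 107) + 1/(381*((-1*1))) = -5/(-2) + (1/381)/(-1) = -5*(-1/2) + (1/381)*(-1) = 5/2 - 1/381 = 1903/762 ≈ 2.4974)
420*(C + 95) = 420*(1903/762 + 95) = 420*(74293/762) = 5200510/127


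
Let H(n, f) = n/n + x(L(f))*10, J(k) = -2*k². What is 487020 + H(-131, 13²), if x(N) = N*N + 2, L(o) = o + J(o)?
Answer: 32436929131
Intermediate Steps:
L(o) = o - 2*o²
x(N) = 2 + N² (x(N) = N² + 2 = 2 + N²)
H(n, f) = 21 + 10*f²*(1 - 2*f)² (H(n, f) = n/n + (2 + (f*(1 - 2*f))²)*10 = 1 + (2 + f²*(1 - 2*f)²)*10 = 1 + (20 + 10*f²*(1 - 2*f)²) = 21 + 10*f²*(1 - 2*f)²)
487020 + H(-131, 13²) = 487020 + (21 + 10*(13²)²*(-1 + 2*13²)²) = 487020 + (21 + 10*169²*(-1 + 2*169)²) = 487020 + (21 + 10*28561*(-1 + 338)²) = 487020 + (21 + 10*28561*337²) = 487020 + (21 + 10*28561*113569) = 487020 + (21 + 32436442090) = 487020 + 32436442111 = 32436929131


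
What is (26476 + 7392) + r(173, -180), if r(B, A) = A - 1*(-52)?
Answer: 33740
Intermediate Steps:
r(B, A) = 52 + A (r(B, A) = A + 52 = 52 + A)
(26476 + 7392) + r(173, -180) = (26476 + 7392) + (52 - 180) = 33868 - 128 = 33740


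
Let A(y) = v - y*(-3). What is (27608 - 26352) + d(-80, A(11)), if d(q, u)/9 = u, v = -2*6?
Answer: 1445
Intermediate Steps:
v = -12
A(y) = -12 + 3*y (A(y) = -12 - y*(-3) = -12 - (-3)*y = -12 + 3*y)
d(q, u) = 9*u
(27608 - 26352) + d(-80, A(11)) = (27608 - 26352) + 9*(-12 + 3*11) = 1256 + 9*(-12 + 33) = 1256 + 9*21 = 1256 + 189 = 1445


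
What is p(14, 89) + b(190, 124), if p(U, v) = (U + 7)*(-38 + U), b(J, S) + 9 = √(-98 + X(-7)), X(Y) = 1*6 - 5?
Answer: -513 + I*√97 ≈ -513.0 + 9.8489*I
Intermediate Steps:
X(Y) = 1 (X(Y) = 6 - 5 = 1)
b(J, S) = -9 + I*√97 (b(J, S) = -9 + √(-98 + 1) = -9 + √(-97) = -9 + I*√97)
p(U, v) = (-38 + U)*(7 + U) (p(U, v) = (7 + U)*(-38 + U) = (-38 + U)*(7 + U))
p(14, 89) + b(190, 124) = (-266 + 14² - 31*14) + (-9 + I*√97) = (-266 + 196 - 434) + (-9 + I*√97) = -504 + (-9 + I*√97) = -513 + I*√97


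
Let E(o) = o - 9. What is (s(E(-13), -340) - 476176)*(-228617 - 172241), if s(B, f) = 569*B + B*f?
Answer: 192898481612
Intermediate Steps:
E(o) = -9 + o
(s(E(-13), -340) - 476176)*(-228617 - 172241) = ((-9 - 13)*(569 - 340) - 476176)*(-228617 - 172241) = (-22*229 - 476176)*(-400858) = (-5038 - 476176)*(-400858) = -481214*(-400858) = 192898481612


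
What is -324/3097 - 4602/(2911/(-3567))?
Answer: 1239935274/219887 ≈ 5639.0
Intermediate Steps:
-324/3097 - 4602/(2911/(-3567)) = -324*1/3097 - 4602/(2911*(-1/3567)) = -324/3097 - 4602/(-71/87) = -324/3097 - 4602*(-87/71) = -324/3097 + 400374/71 = 1239935274/219887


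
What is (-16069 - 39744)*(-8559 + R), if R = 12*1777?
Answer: -712452945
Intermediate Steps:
R = 21324
(-16069 - 39744)*(-8559 + R) = (-16069 - 39744)*(-8559 + 21324) = -55813*12765 = -712452945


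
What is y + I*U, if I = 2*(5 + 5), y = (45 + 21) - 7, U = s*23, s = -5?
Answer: -2241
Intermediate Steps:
U = -115 (U = -5*23 = -115)
y = 59 (y = 66 - 7 = 59)
I = 20 (I = 2*10 = 20)
y + I*U = 59 + 20*(-115) = 59 - 2300 = -2241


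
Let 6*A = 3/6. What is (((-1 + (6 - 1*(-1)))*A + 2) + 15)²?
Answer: 1225/4 ≈ 306.25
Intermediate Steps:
A = 1/12 (A = (3/6)/6 = (3*(⅙))/6 = (⅙)*(½) = 1/12 ≈ 0.083333)
(((-1 + (6 - 1*(-1)))*A + 2) + 15)² = (((-1 + (6 - 1*(-1)))*(1/12) + 2) + 15)² = (((-1 + (6 + 1))*(1/12) + 2) + 15)² = (((-1 + 7)*(1/12) + 2) + 15)² = ((6*(1/12) + 2) + 15)² = ((½ + 2) + 15)² = (5/2 + 15)² = (35/2)² = 1225/4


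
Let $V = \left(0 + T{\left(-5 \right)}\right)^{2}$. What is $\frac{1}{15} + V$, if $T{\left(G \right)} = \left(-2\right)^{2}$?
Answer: $\frac{241}{15} \approx 16.067$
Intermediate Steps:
$T{\left(G \right)} = 4$
$V = 16$ ($V = \left(0 + 4\right)^{2} = 4^{2} = 16$)
$\frac{1}{15} + V = \frac{1}{15} + 16 = \frac{241}{15}$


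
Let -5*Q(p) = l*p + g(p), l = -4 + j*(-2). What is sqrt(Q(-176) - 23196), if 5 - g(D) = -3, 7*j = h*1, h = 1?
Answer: 2*I*sqrt(7150465)/35 ≈ 152.8*I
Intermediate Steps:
j = 1/7 (j = (1*1)/7 = (1/7)*1 = 1/7 ≈ 0.14286)
g(D) = 8 (g(D) = 5 - 1*(-3) = 5 + 3 = 8)
l = -30/7 (l = -4 + (1/7)*(-2) = -4 - 2/7 = -30/7 ≈ -4.2857)
Q(p) = -8/5 + 6*p/7 (Q(p) = -(-30*p/7 + 8)/5 = -(8 - 30*p/7)/5 = -8/5 + 6*p/7)
sqrt(Q(-176) - 23196) = sqrt((-8/5 + (6/7)*(-176)) - 23196) = sqrt((-8/5 - 1056/7) - 23196) = sqrt(-5336/35 - 23196) = sqrt(-817196/35) = 2*I*sqrt(7150465)/35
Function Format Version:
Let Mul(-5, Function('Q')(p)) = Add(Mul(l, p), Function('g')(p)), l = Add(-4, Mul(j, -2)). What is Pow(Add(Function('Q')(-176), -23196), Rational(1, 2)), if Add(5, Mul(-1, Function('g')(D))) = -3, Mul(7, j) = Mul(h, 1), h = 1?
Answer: Mul(Rational(2, 35), I, Pow(7150465, Rational(1, 2))) ≈ Mul(152.80, I)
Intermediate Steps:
j = Rational(1, 7) (j = Mul(Rational(1, 7), Mul(1, 1)) = Mul(Rational(1, 7), 1) = Rational(1, 7) ≈ 0.14286)
Function('g')(D) = 8 (Function('g')(D) = Add(5, Mul(-1, -3)) = Add(5, 3) = 8)
l = Rational(-30, 7) (l = Add(-4, Mul(Rational(1, 7), -2)) = Add(-4, Rational(-2, 7)) = Rational(-30, 7) ≈ -4.2857)
Function('Q')(p) = Add(Rational(-8, 5), Mul(Rational(6, 7), p)) (Function('Q')(p) = Mul(Rational(-1, 5), Add(Mul(Rational(-30, 7), p), 8)) = Mul(Rational(-1, 5), Add(8, Mul(Rational(-30, 7), p))) = Add(Rational(-8, 5), Mul(Rational(6, 7), p)))
Pow(Add(Function('Q')(-176), -23196), Rational(1, 2)) = Pow(Add(Add(Rational(-8, 5), Mul(Rational(6, 7), -176)), -23196), Rational(1, 2)) = Pow(Add(Add(Rational(-8, 5), Rational(-1056, 7)), -23196), Rational(1, 2)) = Pow(Add(Rational(-5336, 35), -23196), Rational(1, 2)) = Pow(Rational(-817196, 35), Rational(1, 2)) = Mul(Rational(2, 35), I, Pow(7150465, Rational(1, 2)))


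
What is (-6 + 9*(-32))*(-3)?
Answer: 882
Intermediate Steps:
(-6 + 9*(-32))*(-3) = (-6 - 288)*(-3) = -294*(-3) = 882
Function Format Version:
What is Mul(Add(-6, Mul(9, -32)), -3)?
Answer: 882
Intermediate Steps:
Mul(Add(-6, Mul(9, -32)), -3) = Mul(Add(-6, -288), -3) = Mul(-294, -3) = 882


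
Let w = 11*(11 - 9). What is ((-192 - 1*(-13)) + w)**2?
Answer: 24649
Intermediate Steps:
w = 22 (w = 11*2 = 22)
((-192 - 1*(-13)) + w)**2 = ((-192 - 1*(-13)) + 22)**2 = ((-192 + 13) + 22)**2 = (-179 + 22)**2 = (-157)**2 = 24649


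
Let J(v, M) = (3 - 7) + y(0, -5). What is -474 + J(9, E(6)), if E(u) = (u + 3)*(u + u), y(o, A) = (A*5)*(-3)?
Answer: -403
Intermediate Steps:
y(o, A) = -15*A (y(o, A) = (5*A)*(-3) = -15*A)
E(u) = 2*u*(3 + u) (E(u) = (3 + u)*(2*u) = 2*u*(3 + u))
J(v, M) = 71 (J(v, M) = (3 - 7) - 15*(-5) = -4 + 75 = 71)
-474 + J(9, E(6)) = -474 + 71 = -403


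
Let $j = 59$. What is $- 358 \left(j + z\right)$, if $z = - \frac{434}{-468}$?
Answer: $- \frac{2510117}{117} \approx -21454.0$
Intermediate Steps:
$z = \frac{217}{234}$ ($z = \left(-434\right) \left(- \frac{1}{468}\right) = \frac{217}{234} \approx 0.92735$)
$- 358 \left(j + z\right) = - 358 \left(59 + \frac{217}{234}\right) = \left(-358\right) \frac{14023}{234} = - \frac{2510117}{117}$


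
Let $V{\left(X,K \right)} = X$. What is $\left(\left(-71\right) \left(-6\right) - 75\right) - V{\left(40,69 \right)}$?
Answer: $311$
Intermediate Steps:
$\left(\left(-71\right) \left(-6\right) - 75\right) - V{\left(40,69 \right)} = \left(\left(-71\right) \left(-6\right) - 75\right) - 40 = \left(426 - 75\right) - 40 = 351 - 40 = 311$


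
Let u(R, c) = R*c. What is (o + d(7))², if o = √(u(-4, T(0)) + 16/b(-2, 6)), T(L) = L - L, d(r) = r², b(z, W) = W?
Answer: 7211/3 + 196*√6/3 ≈ 2563.7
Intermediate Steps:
T(L) = 0
o = 2*√6/3 (o = √(-4*0 + 16/6) = √(0 + 16*(⅙)) = √(0 + 8/3) = √(8/3) = 2*√6/3 ≈ 1.6330)
(o + d(7))² = (2*√6/3 + 7²)² = (2*√6/3 + 49)² = (49 + 2*√6/3)²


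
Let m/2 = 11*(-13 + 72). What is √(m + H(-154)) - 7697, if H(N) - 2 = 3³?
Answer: -7697 + √1327 ≈ -7660.6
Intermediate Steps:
H(N) = 29 (H(N) = 2 + 3³ = 2 + 27 = 29)
m = 1298 (m = 2*(11*(-13 + 72)) = 2*(11*59) = 2*649 = 1298)
√(m + H(-154)) - 7697 = √(1298 + 29) - 7697 = √1327 - 7697 = -7697 + √1327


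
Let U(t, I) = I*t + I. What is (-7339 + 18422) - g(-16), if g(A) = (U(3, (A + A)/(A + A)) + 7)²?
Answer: 10962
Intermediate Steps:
U(t, I) = I + I*t
g(A) = 121 (g(A) = (((A + A)/(A + A))*(1 + 3) + 7)² = (((2*A)/((2*A)))*4 + 7)² = (((2*A)*(1/(2*A)))*4 + 7)² = (1*4 + 7)² = (4 + 7)² = 11² = 121)
(-7339 + 18422) - g(-16) = (-7339 + 18422) - 1*121 = 11083 - 121 = 10962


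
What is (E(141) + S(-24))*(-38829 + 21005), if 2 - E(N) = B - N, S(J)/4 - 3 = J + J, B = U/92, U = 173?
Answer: 15939112/23 ≈ 6.9301e+5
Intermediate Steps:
B = 173/92 ≈ 1.8804
S(J) = 12 + 8*J (S(J) = 12 + 4*(J + J) = 12 + 4*(2*J) = 12 + 8*J)
E(N) = 11/92 + N (E(N) = 2 - (173/92 - N) = 2 + (-173/92 + N) = 11/92 + N)
(E(141) + S(-24))*(-38829 + 21005) = ((11/92 + 141) + (12 + 8*(-24)))*(-38829 + 21005) = (12983/92 + (12 - 192))*(-17824) = (12983/92 - 180)*(-17824) = -3577/92*(-17824) = 15939112/23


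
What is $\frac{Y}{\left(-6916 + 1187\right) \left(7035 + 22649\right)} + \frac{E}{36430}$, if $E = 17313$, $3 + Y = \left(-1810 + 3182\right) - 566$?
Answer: $\frac{1472106612389}{3097636269740} \approx 0.47524$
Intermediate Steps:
$Y = 803$ ($Y = -3 + \left(\left(-1810 + 3182\right) - 566\right) = -3 + \left(1372 - 566\right) = -3 + 806 = 803$)
$\frac{Y}{\left(-6916 + 1187\right) \left(7035 + 22649\right)} + \frac{E}{36430} = \frac{803}{\left(-6916 + 1187\right) \left(7035 + 22649\right)} + \frac{17313}{36430} = \frac{803}{\left(-5729\right) 29684} + 17313 \cdot \frac{1}{36430} = \frac{803}{-170059636} + \frac{17313}{36430} = 803 \left(- \frac{1}{170059636}\right) + \frac{17313}{36430} = - \frac{803}{170059636} + \frac{17313}{36430} = \frac{1472106612389}{3097636269740}$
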